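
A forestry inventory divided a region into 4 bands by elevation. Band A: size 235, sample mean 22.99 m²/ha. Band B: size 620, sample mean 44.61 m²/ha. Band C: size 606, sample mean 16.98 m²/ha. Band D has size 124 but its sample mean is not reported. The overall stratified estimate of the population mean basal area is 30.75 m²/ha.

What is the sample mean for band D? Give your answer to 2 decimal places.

43.45

N = 235 + 620 + 606 + 124 = 1585.
Overall total = μ·N = 30.75·1585 = 48738.75.
Subtract the known strata: 235·22.99 + 620·44.61 + 606·16.98 = 43350.73.
Remaining total for band D: 48738.75 − 43350.73 = 5388.02.
Divide by its size: 5388.02 / 124 = 43.4518... → 43.45.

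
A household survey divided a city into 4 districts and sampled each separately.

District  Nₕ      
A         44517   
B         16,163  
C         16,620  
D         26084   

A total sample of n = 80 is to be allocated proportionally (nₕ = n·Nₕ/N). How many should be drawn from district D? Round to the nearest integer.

20

Share of district D = 26084/103384 = 0.25230.
Allocate 80 × 0.25230 = 20.184... → 20.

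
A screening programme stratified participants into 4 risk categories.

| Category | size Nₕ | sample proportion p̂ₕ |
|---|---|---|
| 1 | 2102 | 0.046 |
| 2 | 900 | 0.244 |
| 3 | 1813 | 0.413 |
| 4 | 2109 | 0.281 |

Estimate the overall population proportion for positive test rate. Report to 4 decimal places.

Wₕ = Nₕ/N with N = 6924: 0.3036, 0.1300, 0.2618, 0.3046.
p̂_st = 0.3036·0.046 + 0.1300·0.244 + 0.2618·0.413 + 0.3046·0.281 ≈ 0.239412... → 0.2394.

0.2394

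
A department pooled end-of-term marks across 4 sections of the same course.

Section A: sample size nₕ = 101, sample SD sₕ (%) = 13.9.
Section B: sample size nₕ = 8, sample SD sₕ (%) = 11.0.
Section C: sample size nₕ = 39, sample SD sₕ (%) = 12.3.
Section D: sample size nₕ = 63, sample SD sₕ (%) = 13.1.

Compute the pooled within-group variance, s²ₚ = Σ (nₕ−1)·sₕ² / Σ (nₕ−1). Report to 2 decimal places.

176.60

A: (101−1)·13.9² = 100·193.21 = 19321
B: (8−1)·11.0² = 7·121 = 847
C: (39−1)·12.3² = 38·151.29 = 5749.02
D: (63−1)·13.1² = 62·171.61 = 10639.82
Numerator = 36556.84; denominator = Σ(nₕ−1) = 207.
s²ₚ = 36556.84/207 = 176.6031... → 176.60.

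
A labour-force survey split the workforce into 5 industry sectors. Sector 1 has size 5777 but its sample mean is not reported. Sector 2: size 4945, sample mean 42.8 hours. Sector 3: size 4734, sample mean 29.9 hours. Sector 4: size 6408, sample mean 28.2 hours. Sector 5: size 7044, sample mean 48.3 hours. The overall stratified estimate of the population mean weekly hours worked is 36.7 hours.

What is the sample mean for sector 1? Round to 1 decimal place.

32.3

Σ Nₕx̄ₕ = N·μ, so 5777·x̄_1 = 28908·36.7 − (4945·42.8 + 4734·29.9 + 6408·28.2 + 7044·48.3).
= 1060923.6 − 874123.4 = 186800.2.
x̄_1 = 186800.2 / 5777 = 32.335... → 32.3.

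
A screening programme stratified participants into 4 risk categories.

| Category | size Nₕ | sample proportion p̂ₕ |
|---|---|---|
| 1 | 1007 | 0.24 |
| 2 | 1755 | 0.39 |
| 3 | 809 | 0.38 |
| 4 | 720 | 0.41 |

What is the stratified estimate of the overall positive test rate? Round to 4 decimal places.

0.3563

Wₕ = Nₕ/N with N = 4291: 0.2347, 0.4090, 0.1885, 0.1678.
p̂_st = 0.2347·0.24 + 0.4090·0.39 + 0.1885·0.38 + 0.1678·0.41 ≈ 0.356269... → 0.3563.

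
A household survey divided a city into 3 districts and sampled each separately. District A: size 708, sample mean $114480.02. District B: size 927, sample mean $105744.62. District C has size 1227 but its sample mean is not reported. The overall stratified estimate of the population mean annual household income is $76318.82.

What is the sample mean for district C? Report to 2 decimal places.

32067.93

N = 708 + 927 + 1227 = 2862.
Overall total = μ·N = 76318.82·2862 = 218424462.84.
Subtract the known strata: 708·114480.02 + 927·105744.62 = 179077116.9.
Remaining total for district C: 218424462.84 − 179077116.9 = 39347345.94.
Divide by its size: 39347345.94 / 1227 = 32067.9266... → 32067.93.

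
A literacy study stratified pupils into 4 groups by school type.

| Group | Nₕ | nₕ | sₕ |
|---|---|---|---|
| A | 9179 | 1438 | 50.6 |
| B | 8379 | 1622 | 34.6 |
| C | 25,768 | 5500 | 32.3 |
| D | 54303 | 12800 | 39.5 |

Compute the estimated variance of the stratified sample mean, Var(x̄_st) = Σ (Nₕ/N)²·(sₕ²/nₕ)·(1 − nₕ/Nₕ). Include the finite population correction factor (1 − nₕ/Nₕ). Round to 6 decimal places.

0.056874

N = 97629; Wₕ = Nₕ/N.
group A: (9179/97629)²·50.6²/1438·(1 − 1438/9179) = 0.013273239
group B: (8379/97629)²·34.6²/1622·(1 − 1622/8379) = 0.004384194
group C: (25768/97629)²·32.3²/5500·(1 − 5500/25768) = 0.010393846
group D: (54303/97629)²·39.5²/12800·(1 − 12800/54303) = 0.028822381
Sum = 0.056873660 → 0.056874.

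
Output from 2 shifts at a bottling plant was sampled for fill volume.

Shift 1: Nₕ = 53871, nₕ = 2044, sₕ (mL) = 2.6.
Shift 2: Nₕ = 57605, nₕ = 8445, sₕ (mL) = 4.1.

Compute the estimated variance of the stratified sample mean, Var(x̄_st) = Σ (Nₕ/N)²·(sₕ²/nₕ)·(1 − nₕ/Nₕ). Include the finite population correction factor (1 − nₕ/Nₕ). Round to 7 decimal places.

0.0011966

N = 111476. Term for each stratum: Wₕ²sₕ²/nₕ·(1−nₕ/Nₕ).
Var(x̄_st) = 0.0007430434 + 0.0004536045 = 0.0011966479 → 0.0011966.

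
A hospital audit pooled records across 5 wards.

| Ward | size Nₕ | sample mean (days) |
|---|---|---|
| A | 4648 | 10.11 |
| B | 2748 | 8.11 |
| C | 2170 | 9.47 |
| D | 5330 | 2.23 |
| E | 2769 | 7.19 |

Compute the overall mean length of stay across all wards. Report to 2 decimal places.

6.88

N = 17665; weights Wₕ = Nₕ/N = (0.2631, 0.1556, 0.1228, 0.3017, 0.1568).
x̄_st = Σ Wₕ·x̄ₕ = 0.2631·10.11 + 0.1556·8.11 + 0.1228·9.47 + 0.3017·2.23 + 0.1568·7.19 ≈ 6.8849...
→ 6.88.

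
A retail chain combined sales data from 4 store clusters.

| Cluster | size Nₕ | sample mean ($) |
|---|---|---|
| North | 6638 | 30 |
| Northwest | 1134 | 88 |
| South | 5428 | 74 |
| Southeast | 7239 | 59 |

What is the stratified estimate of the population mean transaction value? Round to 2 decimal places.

N = 6638 + 1134 + 5428 + 7239 = 20439.
Overall mean = Σ (Nₕ/N)·x̄ₕ — weight by population share, not a simple average.
Σ Nₕx̄ₕ = 6638·30 + 1134·88 + 5428·74 + 7239·59 = 199140 + 99792 + 401672 + 427101 = 1127705.
Divide by N: 1127705 / 20439 = 55.1742... → 55.17.

55.17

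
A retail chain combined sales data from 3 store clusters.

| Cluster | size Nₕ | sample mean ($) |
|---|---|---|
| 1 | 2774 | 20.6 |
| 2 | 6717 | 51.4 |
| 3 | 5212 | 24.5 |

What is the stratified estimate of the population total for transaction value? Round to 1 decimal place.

530092.2

Estimate total by summing Nₕ·x̄ₕ over strata.
2774·20.6 + 6717·51.4 + 5212·24.5 = 57144.4 + 345253.8 + 127694 = 530092.2.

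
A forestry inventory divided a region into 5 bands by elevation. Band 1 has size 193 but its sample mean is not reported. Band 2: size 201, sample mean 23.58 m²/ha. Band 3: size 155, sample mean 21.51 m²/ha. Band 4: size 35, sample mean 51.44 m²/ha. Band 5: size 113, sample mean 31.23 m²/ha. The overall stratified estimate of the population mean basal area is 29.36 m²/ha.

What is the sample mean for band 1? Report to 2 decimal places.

N = 193 + 201 + 155 + 35 + 113 = 697.
Overall total = μ·N = 29.36·697 = 20463.92.
Subtract the known strata: 201·23.58 + 155·21.51 + 35·51.44 + 113·31.23 = 13403.02.
Remaining total for band 1: 20463.92 − 13403.02 = 7060.9.
Divide by its size: 7060.9 / 193 = 36.5850... → 36.58.

36.58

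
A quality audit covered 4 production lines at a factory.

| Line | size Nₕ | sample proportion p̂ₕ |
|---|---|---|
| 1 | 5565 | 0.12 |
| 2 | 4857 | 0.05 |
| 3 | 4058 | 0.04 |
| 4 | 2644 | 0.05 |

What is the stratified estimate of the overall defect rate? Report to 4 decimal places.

0.0704

Wₕ = Nₕ/N with N = 17124: 0.3250, 0.2836, 0.2370, 0.1544.
p̂_st = 0.3250·0.12 + 0.2836·0.05 + 0.2370·0.04 + 0.1544·0.05 ≈ 0.070379... → 0.0704.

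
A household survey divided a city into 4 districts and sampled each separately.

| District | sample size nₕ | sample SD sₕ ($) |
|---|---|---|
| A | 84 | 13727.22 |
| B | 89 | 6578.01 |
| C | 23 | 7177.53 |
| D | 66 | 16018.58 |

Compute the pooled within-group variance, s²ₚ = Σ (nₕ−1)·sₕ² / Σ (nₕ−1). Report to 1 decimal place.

A: (84−1)·13727.22² = 83·188436568.9284 = 15640235221.0572
B: (89−1)·6578.01² = 88·43270215.5601 = 3807778969.2888
C: (23−1)·7177.53² = 22·51516936.9009 = 1133372611.8198
D: (66−1)·16018.58² = 65·256594905.2164 = 16678668839.066
Numerator = 37260055641.2318; denominator = Σ(nₕ−1) = 258.
s²ₚ = 37260055641.2318/258 = 144418820.315... → 144418820.3.

144418820.3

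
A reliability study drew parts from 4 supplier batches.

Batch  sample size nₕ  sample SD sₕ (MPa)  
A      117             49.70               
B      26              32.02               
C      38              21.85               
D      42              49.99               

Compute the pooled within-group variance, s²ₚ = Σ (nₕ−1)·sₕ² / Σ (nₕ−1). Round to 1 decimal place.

Degrees of freedom: 116 + 25 + 37 + 41 = 219.
Σ(nₕ−1)sₕ² = 116·2470.09 + 25·1025.2804 + 37·477.4225 + 41·2499.0001 = 432286.0866.
s²ₚ = 432286.0866 / 219 = 1973.909... → 1973.9.

1973.9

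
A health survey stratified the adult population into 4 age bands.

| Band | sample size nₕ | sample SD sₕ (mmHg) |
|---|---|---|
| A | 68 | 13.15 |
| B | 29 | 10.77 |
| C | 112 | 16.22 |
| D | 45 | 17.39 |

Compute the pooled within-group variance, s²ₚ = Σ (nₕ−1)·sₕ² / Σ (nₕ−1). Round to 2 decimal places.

229.37

A: (68−1)·13.15² = 67·172.9225 = 11585.8075
B: (29−1)·10.77² = 28·115.9929 = 3247.8012
C: (112−1)·16.22² = 111·263.0884 = 29202.8124
D: (45−1)·17.39² = 44·302.4121 = 13306.1324
Numerator = 57342.5535; denominator = Σ(nₕ−1) = 250.
s²ₚ = 57342.5535/250 = 229.3702... → 229.37.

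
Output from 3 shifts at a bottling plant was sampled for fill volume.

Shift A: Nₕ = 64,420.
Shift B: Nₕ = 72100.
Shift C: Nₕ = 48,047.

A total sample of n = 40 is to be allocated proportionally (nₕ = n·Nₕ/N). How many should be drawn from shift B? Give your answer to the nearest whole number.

16

Share of shift B = 72100/184567 = 0.39064.
Allocate 40 × 0.39064 = 15.626... → 16.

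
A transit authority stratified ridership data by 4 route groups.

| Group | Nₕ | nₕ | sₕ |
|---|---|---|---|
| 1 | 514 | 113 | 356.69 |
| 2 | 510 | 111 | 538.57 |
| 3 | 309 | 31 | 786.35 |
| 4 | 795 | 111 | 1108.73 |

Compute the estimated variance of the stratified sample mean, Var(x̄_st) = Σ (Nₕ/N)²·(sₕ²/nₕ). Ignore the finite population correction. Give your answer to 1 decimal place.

N = 2128; Wₕ = Nₕ/N.
group 1: (514/2128)²·356.69²/113 = 65.6881
group 2: (510/2128)²·538.57²/111 = 150.0923
group 3: (309/2128)²·786.35²/31 = 420.5753
group 4: (795/2128)²·1108.73²/111 = 1545.6801
Sum = 2182.0359 → 2182.0.

2182.0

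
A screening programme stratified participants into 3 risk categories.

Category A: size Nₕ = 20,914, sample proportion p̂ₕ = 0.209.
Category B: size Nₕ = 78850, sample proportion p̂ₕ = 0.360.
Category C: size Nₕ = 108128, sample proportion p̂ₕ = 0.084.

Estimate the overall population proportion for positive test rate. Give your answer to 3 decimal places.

0.201

N = 20914 + 78850 + 108128 = 207892.
Overall proportion = Σ (Nₕ/N)·p̂ₕ.
Σ Nₕp̂ₕ = 4371.026 + 28386 + 9082.752 = 41839.778.
41839.778 / 207892 = 0.20126... → 0.201.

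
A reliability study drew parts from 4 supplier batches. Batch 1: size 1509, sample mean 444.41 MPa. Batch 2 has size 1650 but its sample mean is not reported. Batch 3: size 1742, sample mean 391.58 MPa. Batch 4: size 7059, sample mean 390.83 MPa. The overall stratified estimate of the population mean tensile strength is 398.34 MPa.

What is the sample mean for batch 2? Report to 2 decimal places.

Σ Nₕx̄ₕ = N·μ, so 1650·x̄_2 = 11960·398.34 − (1509·444.41 + 1742·391.58 + 7059·390.83).
= 4764146.4 − 4111616.02 = 652530.38.
x̄_2 = 652530.38 / 1650 = 395.4730... → 395.47.

395.47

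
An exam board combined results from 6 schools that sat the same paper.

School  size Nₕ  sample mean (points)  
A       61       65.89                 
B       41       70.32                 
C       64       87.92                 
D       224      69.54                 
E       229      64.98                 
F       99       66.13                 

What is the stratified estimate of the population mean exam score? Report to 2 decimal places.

68.99

x̄_st = (Σ Nₕx̄ₕ) / (Σ Nₕ) = (61·65.89 + 41·70.32 + 64·87.92 + 224·69.54 + 229·64.98 + 99·66.13) / 718
= 49533.54 / 718 = 68.9882... → 68.99.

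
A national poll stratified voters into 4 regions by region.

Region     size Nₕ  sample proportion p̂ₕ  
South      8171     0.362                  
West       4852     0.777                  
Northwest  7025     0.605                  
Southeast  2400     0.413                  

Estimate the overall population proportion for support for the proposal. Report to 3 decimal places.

Wₕ = Nₕ/N with N = 22448: 0.3640, 0.2161, 0.3129, 0.1069.
p̂_st = 0.3640·0.362 + 0.2161·0.777 + 0.3129·0.605 + 0.1069·0.413 ≈ 0.53320... → 0.533.

0.533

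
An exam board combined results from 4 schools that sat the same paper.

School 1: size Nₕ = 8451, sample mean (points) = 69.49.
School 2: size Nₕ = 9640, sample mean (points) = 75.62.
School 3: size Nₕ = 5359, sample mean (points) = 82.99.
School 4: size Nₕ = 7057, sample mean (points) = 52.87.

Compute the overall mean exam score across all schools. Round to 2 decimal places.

N = 8451 + 9640 + 5359 + 7057 = 30507.
Weight each subgroup mean by Nₕ/N and sum.
Σ Nₕx̄ₕ = 8451·69.49 + 9640·75.62 + 5359·82.99 + 7057·52.87 = 587259.99 + 728976.8 + 444743.41 + 373103.59 = 2134083.79.
Divide by N: 2134083.79 / 30507 = 69.9539... → 69.95.

69.95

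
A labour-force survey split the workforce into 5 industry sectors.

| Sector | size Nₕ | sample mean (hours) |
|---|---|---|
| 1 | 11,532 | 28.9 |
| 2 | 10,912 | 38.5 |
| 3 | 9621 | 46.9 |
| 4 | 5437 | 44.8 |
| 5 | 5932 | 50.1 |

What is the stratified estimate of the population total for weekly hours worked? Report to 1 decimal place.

1: 11532·28.9 = 333274.8
2: 10912·38.5 = 420112
3: 9621·46.9 = 451224.9
4: 5437·44.8 = 243577.6
5: 5932·50.1 = 297193.2
τ̂ = Σ Nₕx̄ₕ = 1745382.5.

1745382.5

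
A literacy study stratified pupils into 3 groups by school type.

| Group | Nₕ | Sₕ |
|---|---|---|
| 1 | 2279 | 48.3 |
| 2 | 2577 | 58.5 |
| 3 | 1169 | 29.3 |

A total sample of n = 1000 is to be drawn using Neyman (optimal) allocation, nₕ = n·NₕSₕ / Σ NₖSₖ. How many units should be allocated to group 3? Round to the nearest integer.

Σ NₕSₕ = 2279·48.3 + 2577·58.5 + 1169·29.3 = 295081.9.
Share for 3: 34251.7/295081.9 = 0.11608.
n_3 = 1000 × 0.11608 = 116.075... → 116.

116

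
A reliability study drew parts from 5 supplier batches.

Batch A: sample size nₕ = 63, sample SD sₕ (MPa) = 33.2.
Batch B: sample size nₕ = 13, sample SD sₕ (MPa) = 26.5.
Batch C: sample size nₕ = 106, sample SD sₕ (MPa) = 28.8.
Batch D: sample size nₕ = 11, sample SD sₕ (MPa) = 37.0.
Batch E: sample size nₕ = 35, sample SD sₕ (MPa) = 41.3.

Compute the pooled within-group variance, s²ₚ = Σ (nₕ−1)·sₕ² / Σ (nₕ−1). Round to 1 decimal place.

Degrees of freedom: 62 + 12 + 105 + 10 + 34 = 223.
Σ(nₕ−1)sₕ² = 62·1102.24 + 12·702.25 + 105·829.44 + 10·1369 + 34·1705.69 = 235540.54.
s²ₚ = 235540.54 / 223 = 1056.236... → 1056.2.

1056.2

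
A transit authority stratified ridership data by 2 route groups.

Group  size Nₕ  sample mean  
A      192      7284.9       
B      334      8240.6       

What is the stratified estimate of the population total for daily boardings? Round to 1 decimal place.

4151061.2

Estimate total by summing Nₕ·x̄ₕ over strata.
192·7284.9 + 334·8240.6 = 1398700.8 + 2752360.4 = 4151061.2.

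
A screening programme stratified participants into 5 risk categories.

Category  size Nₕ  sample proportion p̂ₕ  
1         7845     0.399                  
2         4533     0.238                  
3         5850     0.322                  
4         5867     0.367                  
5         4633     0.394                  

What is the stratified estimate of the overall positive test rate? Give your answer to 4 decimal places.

0.3506

N = 7845 + 4533 + 5850 + 5867 + 4633 = 28728.
Overall proportion = Σ (Nₕ/N)·p̂ₕ.
Σ Nₕp̂ₕ = 3130.155 + 1078.854 + 1883.7 + 2153.189 + 1825.402 = 10071.3.
10071.3 / 28728 = 0.350574... → 0.3506.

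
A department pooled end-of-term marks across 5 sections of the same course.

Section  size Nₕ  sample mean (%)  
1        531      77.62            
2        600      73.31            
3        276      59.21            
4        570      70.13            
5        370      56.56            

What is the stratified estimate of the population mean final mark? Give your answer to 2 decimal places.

69.21

N = 2347; weights Wₕ = Nₕ/N = (0.2262, 0.2556, 0.1176, 0.2429, 0.1576).
x̄_st = Σ Wₕ·x̄ₕ = 0.2262·77.62 + 0.2556·73.31 + 0.1176·59.21 + 0.2429·70.13 + 0.1576·56.56 ≈ 69.2141...
→ 69.21.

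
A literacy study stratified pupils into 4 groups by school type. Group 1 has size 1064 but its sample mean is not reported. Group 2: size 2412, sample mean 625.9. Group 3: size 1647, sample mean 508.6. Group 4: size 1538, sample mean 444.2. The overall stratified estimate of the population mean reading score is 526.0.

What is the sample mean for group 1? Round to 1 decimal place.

Σ Nₕx̄ₕ = N·μ, so 1064·x̄_1 = 6661·526.0 − (2412·625.9 + 1647·508.6 + 1538·444.2).
= 3503686 − 3030514.6 = 473171.4.
x̄_1 = 473171.4 / 1064 = 444.710... → 444.7.

444.7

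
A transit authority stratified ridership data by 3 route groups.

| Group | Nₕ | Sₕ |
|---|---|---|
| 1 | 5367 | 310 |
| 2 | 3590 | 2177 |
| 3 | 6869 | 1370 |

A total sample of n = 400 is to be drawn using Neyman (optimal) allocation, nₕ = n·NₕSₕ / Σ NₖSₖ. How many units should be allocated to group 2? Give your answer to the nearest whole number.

165

Σ NₕSₕ = 5367·310 + 3590·2177 + 6869·1370 = 18889730.
Share for 2: 7815430/18889730 = 0.41374.
n_2 = 400 × 0.41374 = 165.496... → 165.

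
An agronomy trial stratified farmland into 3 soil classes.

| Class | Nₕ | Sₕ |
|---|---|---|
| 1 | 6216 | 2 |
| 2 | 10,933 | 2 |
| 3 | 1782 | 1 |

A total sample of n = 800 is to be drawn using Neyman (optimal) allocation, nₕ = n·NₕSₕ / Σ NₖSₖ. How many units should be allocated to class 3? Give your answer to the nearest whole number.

40

1: NₕSₕ = 6216·2 = 12432
2: NₕSₕ = 10933·2 = 21866
3: NₕSₕ = 1782·1 = 1782
Σ NₕSₕ = 36080.
n_3 = 800·1782/36080 = 39.512... → 40.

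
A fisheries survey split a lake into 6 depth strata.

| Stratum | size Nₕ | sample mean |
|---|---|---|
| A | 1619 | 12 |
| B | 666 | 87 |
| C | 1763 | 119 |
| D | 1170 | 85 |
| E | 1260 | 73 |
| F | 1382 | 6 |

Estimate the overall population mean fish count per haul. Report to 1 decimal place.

61.9

x̄_st = (Σ Nₕx̄ₕ) / (Σ Nₕ) = (1619·12 + 666·87 + 1763·119 + 1170·85 + 1260·73 + 1382·6) / 7860
= 486889 / 7860 = 61.945... → 61.9.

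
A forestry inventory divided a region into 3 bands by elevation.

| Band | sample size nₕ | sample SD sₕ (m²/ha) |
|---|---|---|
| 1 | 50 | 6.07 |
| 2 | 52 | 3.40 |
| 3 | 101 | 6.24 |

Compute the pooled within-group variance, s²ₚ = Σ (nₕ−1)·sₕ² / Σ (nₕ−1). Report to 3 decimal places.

31.444

Degrees of freedom: 49 + 51 + 100 = 200.
Σ(nₕ−1)sₕ² = 49·36.8449 + 51·11.56 + 100·38.9376 = 6288.7201.
s²ₚ = 6288.7201 / 200 = 31.44360... → 31.444.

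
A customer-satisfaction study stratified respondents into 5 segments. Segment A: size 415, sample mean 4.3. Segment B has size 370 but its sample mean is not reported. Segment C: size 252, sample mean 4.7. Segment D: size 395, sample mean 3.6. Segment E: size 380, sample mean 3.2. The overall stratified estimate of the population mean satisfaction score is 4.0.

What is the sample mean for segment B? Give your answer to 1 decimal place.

Σ Nₕx̄ₕ = N·μ, so 370·x̄_B = 1812·4.0 − (415·4.3 + 252·4.7 + 395·3.6 + 380·3.2).
= 7248 − 5606.9 = 1641.1.
x̄_B = 1641.1 / 370 = 4.435... → 4.4.

4.4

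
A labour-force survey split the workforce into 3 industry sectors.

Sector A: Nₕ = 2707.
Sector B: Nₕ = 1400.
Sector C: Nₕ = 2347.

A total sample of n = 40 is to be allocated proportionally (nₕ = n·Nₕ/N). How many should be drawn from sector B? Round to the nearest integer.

9

Share of sector B = 1400/6454 = 0.21692.
Allocate 40 × 0.21692 = 8.677... → 9.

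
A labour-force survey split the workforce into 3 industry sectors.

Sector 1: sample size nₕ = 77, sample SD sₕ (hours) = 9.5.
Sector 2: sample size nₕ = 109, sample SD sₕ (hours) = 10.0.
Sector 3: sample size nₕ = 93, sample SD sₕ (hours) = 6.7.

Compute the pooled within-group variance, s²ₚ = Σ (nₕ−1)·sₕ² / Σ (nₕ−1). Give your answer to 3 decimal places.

78.945

Degrees of freedom: 76 + 108 + 92 = 276.
Σ(nₕ−1)sₕ² = 76·90.25 + 108·100 + 92·44.89 = 21788.88.
s²ₚ = 21788.88 / 276 = 78.94522... → 78.945.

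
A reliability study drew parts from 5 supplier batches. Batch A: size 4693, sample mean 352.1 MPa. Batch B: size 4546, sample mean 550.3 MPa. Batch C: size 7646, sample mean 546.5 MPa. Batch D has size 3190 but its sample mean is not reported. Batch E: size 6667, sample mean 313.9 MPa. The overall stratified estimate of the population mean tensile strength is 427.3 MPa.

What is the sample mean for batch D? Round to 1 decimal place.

313.9

N = 4693 + 4546 + 7646 + 3190 + 6667 = 26742.
Overall total = μ·N = 427.3·26742 = 11426856.6.
Subtract the known strata: 4693·352.1 + 4546·550.3 + 7646·546.5 + 6667·313.9 = 10425379.4.
Remaining total for batch D: 11426856.6 − 10425379.4 = 1001477.2.
Divide by its size: 1001477.2 / 3190 = 313.943... → 313.9.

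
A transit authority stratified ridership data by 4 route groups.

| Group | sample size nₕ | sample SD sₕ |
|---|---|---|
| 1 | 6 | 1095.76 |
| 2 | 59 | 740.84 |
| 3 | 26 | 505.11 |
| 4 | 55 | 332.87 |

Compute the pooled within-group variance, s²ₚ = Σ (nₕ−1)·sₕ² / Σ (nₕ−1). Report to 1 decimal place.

Degrees of freedom: 5 + 58 + 25 + 54 = 142.
Σ(nₕ−1)sₕ² = 5·1200689.9776 + 58·548843.9056 + 25·255136.1121 + 54·110802.4369 = 50198130.8079.
s²ₚ = 50198130.8079 / 142 = 353507.963... → 353508.0.

353508.0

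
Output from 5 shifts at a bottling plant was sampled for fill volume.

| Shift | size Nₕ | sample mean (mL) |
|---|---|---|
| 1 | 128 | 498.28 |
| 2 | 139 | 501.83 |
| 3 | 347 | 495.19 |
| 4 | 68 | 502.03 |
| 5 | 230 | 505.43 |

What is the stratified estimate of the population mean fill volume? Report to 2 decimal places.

499.73

N = 912; weights Wₕ = Nₕ/N = (0.1404, 0.1524, 0.3805, 0.0746, 0.2522).
x̄_st = Σ Wₕ·x̄ₕ = 0.1404·498.28 + 0.1524·501.83 + 0.3805·495.19 + 0.0746·502.03 + 0.2522·505.43 ≈ 499.7282...
→ 499.73.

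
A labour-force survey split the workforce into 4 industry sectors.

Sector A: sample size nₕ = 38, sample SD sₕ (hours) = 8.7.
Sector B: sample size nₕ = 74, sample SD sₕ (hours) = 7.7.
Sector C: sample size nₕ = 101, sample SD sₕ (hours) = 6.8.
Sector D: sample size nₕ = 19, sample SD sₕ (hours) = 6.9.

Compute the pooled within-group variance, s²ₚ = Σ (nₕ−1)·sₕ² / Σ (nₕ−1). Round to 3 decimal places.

A: (38−1)·8.7² = 37·75.69 = 2800.53
B: (74−1)·7.7² = 73·59.29 = 4328.17
C: (101−1)·6.8² = 100·46.24 = 4624
D: (19−1)·6.9² = 18·47.61 = 856.98
Numerator = 12609.68; denominator = Σ(nₕ−1) = 228.
s²ₚ = 12609.68/228 = 55.30561... → 55.306.

55.306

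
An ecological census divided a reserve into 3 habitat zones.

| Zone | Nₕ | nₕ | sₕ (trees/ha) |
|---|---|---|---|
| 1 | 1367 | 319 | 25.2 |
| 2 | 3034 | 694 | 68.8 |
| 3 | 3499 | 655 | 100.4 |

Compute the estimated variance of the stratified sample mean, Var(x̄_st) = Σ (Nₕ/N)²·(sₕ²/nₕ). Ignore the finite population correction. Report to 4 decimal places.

4.0846

N = 7900; Wₕ = Nₕ/N.
zone 1: (1367/7900)²·25.2²/319 = 0.0596064
zone 2: (3034/7900)²·68.8²/694 = 1.0059917
zone 3: (3499/7900)²·100.4²/655 = 3.0189772
Sum = 4.0845753 → 4.0846.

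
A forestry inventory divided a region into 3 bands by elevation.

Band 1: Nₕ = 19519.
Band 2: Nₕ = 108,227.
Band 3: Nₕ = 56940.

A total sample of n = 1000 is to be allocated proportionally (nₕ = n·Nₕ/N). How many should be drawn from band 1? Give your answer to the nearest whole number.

106

Share of band 1 = 19519/184686 = 0.10569.
Allocate 1000 × 0.10569 = 105.687... → 106.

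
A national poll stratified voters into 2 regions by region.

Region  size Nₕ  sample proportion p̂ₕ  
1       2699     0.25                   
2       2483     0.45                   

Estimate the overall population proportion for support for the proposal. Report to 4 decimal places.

0.3458

Wₕ = Nₕ/N with N = 5182: 0.5208, 0.4792.
p̂_st = 0.5208·0.25 + 0.4792·0.45 ≈ 0.345832... → 0.3458.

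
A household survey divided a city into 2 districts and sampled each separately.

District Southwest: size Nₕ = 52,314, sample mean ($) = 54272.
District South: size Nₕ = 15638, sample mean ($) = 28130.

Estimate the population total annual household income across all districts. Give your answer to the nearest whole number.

3279082348

Estimate total by summing Nₕ·x̄ₕ over strata.
52314·54272 + 15638·28130 = 2839185408 + 439896940 = 3279082348.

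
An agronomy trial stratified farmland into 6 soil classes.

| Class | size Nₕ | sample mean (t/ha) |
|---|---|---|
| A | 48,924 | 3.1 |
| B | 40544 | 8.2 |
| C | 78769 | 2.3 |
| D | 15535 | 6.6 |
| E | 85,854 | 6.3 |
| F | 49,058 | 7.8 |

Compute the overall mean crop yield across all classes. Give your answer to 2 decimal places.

5.31

x̄_st = (Σ Nₕx̄ₕ) / (Σ Nₕ) = (48924·3.1 + 40544·8.2 + 78769·2.3 + 15535·6.6 + 85854·6.3 + 49058·7.8) / 318684
= 1691357.5 / 318684 = 5.3073... → 5.31.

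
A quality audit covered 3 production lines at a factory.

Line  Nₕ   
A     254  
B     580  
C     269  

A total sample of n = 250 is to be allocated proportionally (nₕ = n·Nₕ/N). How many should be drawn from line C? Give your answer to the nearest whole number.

61

N = 254 + 580 + 269 = 1103.
n_C = 250·269/1103 = 60.970... → 61.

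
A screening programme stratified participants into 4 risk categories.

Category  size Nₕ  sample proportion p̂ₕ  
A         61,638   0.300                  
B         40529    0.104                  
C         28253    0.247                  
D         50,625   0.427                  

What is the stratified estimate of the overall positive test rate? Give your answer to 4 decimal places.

0.2834

N = 61638 + 40529 + 28253 + 50625 = 181045.
Overall proportion = Σ (Nₕ/N)·p̂ₕ.
Σ Nₕp̂ₕ = 18491.4 + 4215.016 + 6978.491 + 21616.875 = 51301.782.
51301.782 / 181045 = 0.283365... → 0.2834.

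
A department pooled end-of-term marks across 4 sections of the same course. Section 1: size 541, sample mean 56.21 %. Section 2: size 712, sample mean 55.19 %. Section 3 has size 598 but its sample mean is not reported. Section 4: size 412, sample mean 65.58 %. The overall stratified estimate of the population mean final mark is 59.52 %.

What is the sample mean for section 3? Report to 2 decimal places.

63.49

N = 541 + 712 + 598 + 412 = 2263.
Overall total = μ·N = 59.52·2263 = 134693.76.
Subtract the known strata: 541·56.21 + 712·55.19 + 412·65.58 = 96723.85.
Remaining total for section 3: 134693.76 − 96723.85 = 37969.91.
Divide by its size: 37969.91 / 598 = 63.4948... → 63.49.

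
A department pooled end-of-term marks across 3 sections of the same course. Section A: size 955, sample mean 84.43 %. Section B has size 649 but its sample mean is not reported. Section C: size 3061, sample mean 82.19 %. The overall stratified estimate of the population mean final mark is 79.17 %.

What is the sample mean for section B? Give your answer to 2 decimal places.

N = 955 + 649 + 3061 = 4665.
Overall total = μ·N = 79.17·4665 = 369328.05.
Subtract the known strata: 955·84.43 + 3061·82.19 = 332214.24.
Remaining total for section B: 369328.05 − 332214.24 = 37113.81.
Divide by its size: 37113.81 / 649 = 57.1861... → 57.19.

57.19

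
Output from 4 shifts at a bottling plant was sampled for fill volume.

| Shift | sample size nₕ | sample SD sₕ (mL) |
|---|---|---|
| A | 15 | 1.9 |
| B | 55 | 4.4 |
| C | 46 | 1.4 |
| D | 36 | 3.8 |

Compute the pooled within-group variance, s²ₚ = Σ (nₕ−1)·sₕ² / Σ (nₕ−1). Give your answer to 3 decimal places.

11.416

A: (15−1)·1.9² = 14·3.61 = 50.54
B: (55−1)·4.4² = 54·19.36 = 1045.44
C: (46−1)·1.4² = 45·1.96 = 88.2
D: (36−1)·3.8² = 35·14.44 = 505.4
Numerator = 1689.58; denominator = Σ(nₕ−1) = 148.
s²ₚ = 1689.58/148 = 11.41608... → 11.416.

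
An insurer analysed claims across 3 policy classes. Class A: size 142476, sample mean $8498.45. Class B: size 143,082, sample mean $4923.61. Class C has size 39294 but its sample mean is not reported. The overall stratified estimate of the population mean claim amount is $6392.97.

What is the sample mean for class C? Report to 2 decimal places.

4109.13

N = 142476 + 143082 + 39294 = 324852.
Overall total = μ·N = 6392.97·324852 = 2076769090.44.
Subtract the known strata: 142476·8498.45 + 143082·4923.61 = 1915305128.22.
Remaining total for class C: 2076769090.44 − 1915305128.22 = 161463962.22.
Divide by its size: 161463962.22 / 39294 = 4109.1251... → 4109.13.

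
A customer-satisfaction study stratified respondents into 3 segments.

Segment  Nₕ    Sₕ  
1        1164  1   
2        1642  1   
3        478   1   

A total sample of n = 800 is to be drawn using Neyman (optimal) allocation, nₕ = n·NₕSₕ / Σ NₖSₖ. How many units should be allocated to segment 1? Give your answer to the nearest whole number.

Σ NₕSₕ = 1164·1 + 1642·1 + 478·1 = 3284.
Share for 1: 1164/3284 = 0.35445.
n_1 = 800 × 0.35445 = 283.557... → 284.

284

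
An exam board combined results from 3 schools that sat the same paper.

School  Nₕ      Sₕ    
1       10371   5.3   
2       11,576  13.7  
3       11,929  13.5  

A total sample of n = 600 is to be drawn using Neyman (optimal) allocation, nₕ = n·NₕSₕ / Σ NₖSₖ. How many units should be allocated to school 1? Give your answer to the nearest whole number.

1: NₕSₕ = 10371·5.3 = 54966.3
2: NₕSₕ = 11576·13.7 = 158591.2
3: NₕSₕ = 11929·13.5 = 161041.5
Σ NₕSₕ = 374599.
n_1 = 600·54966.3/374599 = 88.040... → 88.

88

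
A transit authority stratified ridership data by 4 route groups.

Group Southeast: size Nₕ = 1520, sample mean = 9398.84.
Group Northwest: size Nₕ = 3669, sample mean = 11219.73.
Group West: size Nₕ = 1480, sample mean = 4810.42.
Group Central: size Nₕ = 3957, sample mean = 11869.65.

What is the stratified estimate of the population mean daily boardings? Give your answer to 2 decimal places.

N = 10626; weights Wₕ = Nₕ/N = (0.1430, 0.3453, 0.1393, 0.3724).
x̄_st = Σ Wₕ·x̄ₕ = 0.1430·9398.84 + 0.3453·11219.73 + 0.1393·4810.42 + 0.3724·11869.65 ≈ 10308.5877...
→ 10308.59.

10308.59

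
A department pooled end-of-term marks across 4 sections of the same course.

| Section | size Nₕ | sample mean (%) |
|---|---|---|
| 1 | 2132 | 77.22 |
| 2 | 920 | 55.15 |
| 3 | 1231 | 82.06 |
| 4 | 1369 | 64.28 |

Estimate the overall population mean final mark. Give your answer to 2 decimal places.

N = 5652; weights Wₕ = Nₕ/N = (0.3772, 0.1628, 0.2178, 0.2422).
x̄_st = Σ Wₕ·x̄ₕ = 0.3772·77.22 + 0.1628·55.15 + 0.2178·82.06 + 0.2422·64.28 ≈ 71.5475...
→ 71.55.

71.55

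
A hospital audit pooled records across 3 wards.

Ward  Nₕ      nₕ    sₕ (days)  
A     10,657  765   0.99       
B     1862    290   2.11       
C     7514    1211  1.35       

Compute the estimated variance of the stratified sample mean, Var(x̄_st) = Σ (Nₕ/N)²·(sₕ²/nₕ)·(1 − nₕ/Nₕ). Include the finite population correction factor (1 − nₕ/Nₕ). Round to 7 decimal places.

0.0006261

N = 20033. Term for each stratum: Wₕ²sₕ²/nₕ·(1−nₕ/Nₕ).
Var(x̄_st) = 0.0003365395 + 0.0001119714 + 0.0001776028 = 0.0006261138 → 0.0006261.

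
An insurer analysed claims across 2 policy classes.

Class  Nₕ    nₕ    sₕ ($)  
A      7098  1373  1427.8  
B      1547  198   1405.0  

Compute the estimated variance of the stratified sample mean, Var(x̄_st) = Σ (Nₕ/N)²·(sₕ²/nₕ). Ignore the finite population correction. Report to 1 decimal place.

N = 8645; Wₕ = Nₕ/N.
class A: (7098/8645)²·1427.8²/1373 = 1000.9358
class B: (1547/8645)²·1405.0²/198 = 319.2553
Sum = 1320.1911 → 1320.2.

1320.2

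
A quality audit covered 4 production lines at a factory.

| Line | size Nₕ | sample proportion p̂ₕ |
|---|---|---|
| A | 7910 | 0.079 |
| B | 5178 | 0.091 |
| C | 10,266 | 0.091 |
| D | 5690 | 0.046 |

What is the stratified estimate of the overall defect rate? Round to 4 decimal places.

0.0789

Wₕ = Nₕ/N with N = 29044: 0.2723, 0.1783, 0.3535, 0.1959.
p̂_st = 0.2723·0.079 + 0.1783·0.091 + 0.3535·0.091 + 0.1959·0.046 ≈ 0.078916... → 0.0789.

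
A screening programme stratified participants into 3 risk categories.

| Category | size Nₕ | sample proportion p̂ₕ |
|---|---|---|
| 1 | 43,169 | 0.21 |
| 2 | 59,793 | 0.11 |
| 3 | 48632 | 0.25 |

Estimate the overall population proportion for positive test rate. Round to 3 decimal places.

0.183

N = 43169 + 59793 + 48632 = 151594.
Overall proportion = Σ (Nₕ/N)·p̂ₕ.
Σ Nₕp̂ₕ = 9065.49 + 6577.23 + 12158 = 27800.72.
27800.72 / 151594 = 0.18339... → 0.183.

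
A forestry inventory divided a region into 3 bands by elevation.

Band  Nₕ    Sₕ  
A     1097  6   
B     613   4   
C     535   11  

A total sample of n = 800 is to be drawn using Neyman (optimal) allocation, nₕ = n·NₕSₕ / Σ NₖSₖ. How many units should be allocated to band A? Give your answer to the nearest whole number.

Σ NₕSₕ = 1097·6 + 613·4 + 535·11 = 14919.
Share for A: 6582/14919 = 0.44118.
n_A = 800 × 0.44118 = 352.946... → 353.

353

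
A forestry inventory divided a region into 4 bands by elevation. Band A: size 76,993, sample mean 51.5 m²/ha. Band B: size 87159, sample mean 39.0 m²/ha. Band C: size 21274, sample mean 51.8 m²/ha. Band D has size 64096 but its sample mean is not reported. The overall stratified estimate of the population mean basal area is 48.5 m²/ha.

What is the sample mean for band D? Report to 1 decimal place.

N = 76993 + 87159 + 21274 + 64096 = 249522.
Overall total = μ·N = 48.5·249522 = 12101817.
Subtract the known strata: 76993·51.5 + 87159·39.0 + 21274·51.8 = 8466333.7.
Remaining total for band D: 12101817 − 8466333.7 = 3635483.3.
Divide by its size: 3635483.3 / 64096 = 56.719... → 56.7.

56.7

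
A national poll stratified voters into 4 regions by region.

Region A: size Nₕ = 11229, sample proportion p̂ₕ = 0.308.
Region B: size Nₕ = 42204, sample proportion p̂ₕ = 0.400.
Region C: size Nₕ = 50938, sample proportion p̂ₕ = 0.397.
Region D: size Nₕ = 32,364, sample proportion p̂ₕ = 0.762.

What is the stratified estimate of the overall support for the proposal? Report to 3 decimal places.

Wₕ = Nₕ/N with N = 136735: 0.0821, 0.3087, 0.3725, 0.2367.
p̂_st = 0.0821·0.308 + 0.3087·0.400 + 0.3725·0.397 + 0.2367·0.762 ≈ 0.47701... → 0.477.

0.477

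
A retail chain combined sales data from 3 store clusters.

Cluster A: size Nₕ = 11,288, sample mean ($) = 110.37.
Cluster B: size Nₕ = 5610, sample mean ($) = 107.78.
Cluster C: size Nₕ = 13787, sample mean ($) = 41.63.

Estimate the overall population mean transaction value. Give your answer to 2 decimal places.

79.01

N = 11288 + 5610 + 13787 = 30685.
The stratified mean weights each stratum mean by its population share Nₕ/N.
Σ Nₕx̄ₕ = 11288·110.37 + 5610·107.78 + 13787·41.63 = 1245856.56 + 604645.8 + 573952.81 = 2424455.17.
Divide by N: 2424455.17 / 30685 = 79.0111... → 79.01.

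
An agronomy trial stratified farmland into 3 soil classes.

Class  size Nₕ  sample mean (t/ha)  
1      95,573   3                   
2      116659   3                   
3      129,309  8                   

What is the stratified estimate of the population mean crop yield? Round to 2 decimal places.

4.89

N = 341541; weights Wₕ = Nₕ/N = (0.2798, 0.3416, 0.3786).
x̄_st = Σ Wₕ·x̄ₕ = 0.2798·3 + 0.3416·3 + 0.3786·8 ≈ 4.8930...
→ 4.89.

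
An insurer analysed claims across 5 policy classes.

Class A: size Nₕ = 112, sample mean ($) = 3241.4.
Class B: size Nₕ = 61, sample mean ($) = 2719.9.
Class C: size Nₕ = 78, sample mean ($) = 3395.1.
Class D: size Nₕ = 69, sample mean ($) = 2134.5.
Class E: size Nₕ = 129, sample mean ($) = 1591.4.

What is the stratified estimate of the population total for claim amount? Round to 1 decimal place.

1146339.6

A: 112·3241.4 = 363036.8
B: 61·2719.9 = 165913.9
C: 78·3395.1 = 264817.8
D: 69·2134.5 = 147280.5
E: 129·1591.4 = 205290.6
τ̂ = Σ Nₕx̄ₕ = 1146339.6.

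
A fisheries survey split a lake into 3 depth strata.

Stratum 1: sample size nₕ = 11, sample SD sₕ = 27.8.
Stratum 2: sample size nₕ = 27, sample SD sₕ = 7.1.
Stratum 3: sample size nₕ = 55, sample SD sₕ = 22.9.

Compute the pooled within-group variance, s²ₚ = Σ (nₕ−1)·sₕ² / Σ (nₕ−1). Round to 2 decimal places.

415.08

Degrees of freedom: 10 + 26 + 54 = 90.
Σ(nₕ−1)sₕ² = 10·772.84 + 26·50.41 + 54·524.41 = 37357.2.
s²ₚ = 37357.2 / 90 = 415.08 → 415.08.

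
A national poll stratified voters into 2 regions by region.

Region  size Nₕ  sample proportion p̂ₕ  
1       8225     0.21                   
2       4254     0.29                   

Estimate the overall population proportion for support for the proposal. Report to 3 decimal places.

0.237

N = 8225 + 4254 = 12479.
Overall proportion = Σ (Nₕ/N)·p̂ₕ.
Σ Nₕp̂ₕ = 1727.25 + 1233.66 = 2960.91.
2960.91 / 12479 = 0.23727... → 0.237.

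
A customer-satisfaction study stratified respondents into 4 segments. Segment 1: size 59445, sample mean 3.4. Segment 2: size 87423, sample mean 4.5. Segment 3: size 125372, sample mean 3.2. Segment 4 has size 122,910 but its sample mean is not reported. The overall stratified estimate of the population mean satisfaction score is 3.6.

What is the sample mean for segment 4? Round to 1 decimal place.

N = 59445 + 87423 + 125372 + 122910 = 395150.
Overall total = μ·N = 3.6·395150 = 1422540.
Subtract the known strata: 59445·3.4 + 87423·4.5 + 125372·3.2 = 996706.9.
Remaining total for segment 4: 1422540 − 996706.9 = 425833.1.
Divide by its size: 425833.1 / 122910 = 3.465... → 3.5.

3.5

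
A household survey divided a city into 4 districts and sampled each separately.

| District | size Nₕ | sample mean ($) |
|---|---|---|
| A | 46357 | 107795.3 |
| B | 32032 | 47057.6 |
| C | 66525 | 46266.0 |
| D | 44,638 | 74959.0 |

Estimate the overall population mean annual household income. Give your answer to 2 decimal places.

x̄_st = (Σ Nₕx̄ₕ) / (Σ Nₕ) = (46357·107795.3 + 32032·47057.6 + 66525·46266.0 + 44638·74959.0) / 189552
= 12928281257.3 / 189552 = 68204.4044... → 68204.40.

68204.40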